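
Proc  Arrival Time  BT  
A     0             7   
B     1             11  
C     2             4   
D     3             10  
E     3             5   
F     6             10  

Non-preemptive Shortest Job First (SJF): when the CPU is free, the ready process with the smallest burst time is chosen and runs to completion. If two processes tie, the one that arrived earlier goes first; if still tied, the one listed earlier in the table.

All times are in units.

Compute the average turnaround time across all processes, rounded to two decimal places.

21.33

Schedule: | A 0-7 | C 7-11 | E 11-16 | D 16-26 | F 26-36 | B 36-47 |
Completion: A=7  B=47  C=11  D=26  E=16  F=36
Turnaround (C−A): A=7  B=46  C=9  D=23  E=13  F=30
Turnaround times: A=7, B=46, C=9, D=23, E=13, F=30
Average turnaround = (7+46+9+23+13+30) / 6 = 128/6 = 21.33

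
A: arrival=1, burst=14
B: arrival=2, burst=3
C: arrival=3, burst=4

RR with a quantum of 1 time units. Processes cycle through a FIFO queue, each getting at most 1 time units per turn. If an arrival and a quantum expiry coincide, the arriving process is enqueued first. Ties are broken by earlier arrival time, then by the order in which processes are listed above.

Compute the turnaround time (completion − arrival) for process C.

10

Gantt: | idle 0-1 | A 1-2 | B 2-3 | A 3-4 | C 4-5 | B 5-6 | A 6-7 | C 7-8 | B 8-9 | A 9-10 | C 10-11 | A 11-12 | C 12-13 | A 13-22 |
Completion: A=22  B=9  C=13
Turnaround (C−A): A=21  B=7  C=10
Turnaround(C) = completion − arrival = 13 − 3 = 10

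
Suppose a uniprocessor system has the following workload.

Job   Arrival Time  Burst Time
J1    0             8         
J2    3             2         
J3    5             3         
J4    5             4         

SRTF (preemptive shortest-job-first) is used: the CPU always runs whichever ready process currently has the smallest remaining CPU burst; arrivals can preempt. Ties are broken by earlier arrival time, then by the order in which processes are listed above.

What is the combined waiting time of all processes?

12

Timeline: | J1 0-3 | J2 3-5 | J3 5-8 | J4 8-12 | J1 12-17 |
Completion: J1=17  J2=5  J3=8  J4=12
Waiting = turnaround − burst: J1=9, J2=0, J3=0, J4=3
Total waiting = 9 + 0 + 0 + 3 = 12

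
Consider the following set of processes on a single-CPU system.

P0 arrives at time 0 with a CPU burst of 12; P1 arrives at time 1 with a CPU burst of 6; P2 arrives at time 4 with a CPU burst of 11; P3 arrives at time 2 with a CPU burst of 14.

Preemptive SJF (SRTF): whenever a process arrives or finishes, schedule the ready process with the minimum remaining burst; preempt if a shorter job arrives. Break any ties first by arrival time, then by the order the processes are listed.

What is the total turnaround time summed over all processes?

Gantt: | P0 0-1 | P1 1-7 | P0 7-18 | P2 18-29 | P3 29-43 |
Completion: P0=18  P1=7  P2=29  P3=43
Turnaround = completion − arrival: P0=18, P1=6, P2=25, P3=41
Total turnaround = 18 + 6 + 25 + 41 = 90

90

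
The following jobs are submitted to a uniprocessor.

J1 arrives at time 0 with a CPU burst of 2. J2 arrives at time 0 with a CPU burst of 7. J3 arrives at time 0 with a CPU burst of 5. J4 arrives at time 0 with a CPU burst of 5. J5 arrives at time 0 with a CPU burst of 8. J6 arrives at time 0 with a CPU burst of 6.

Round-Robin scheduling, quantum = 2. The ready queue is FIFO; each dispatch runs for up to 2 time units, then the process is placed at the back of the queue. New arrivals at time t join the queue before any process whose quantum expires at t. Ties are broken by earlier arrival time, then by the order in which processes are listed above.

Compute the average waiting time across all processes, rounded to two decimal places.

Timeline: | J1 0-2 | J2 2-4 | J3 4-6 | J4 6-8 | J5 8-10 | J6 10-12 | J2 12-14 | J3 14-16 | J4 16-18 | J5 18-20 | J6 20-22 | J2 22-24 | J3 24-25 | J4 25-26 | J5 26-28 | J6 28-30 | J2 30-31 | J5 31-33 |
Completion: J1=2  J2=31  J3=25  J4=26  J5=33  J6=30
Waiting times: J1=0, J2=24, J3=20, J4=21, J5=25, J6=24
Average waiting = (0+24+20+21+25+24) / 6 = 114/6 = 19.00

19.00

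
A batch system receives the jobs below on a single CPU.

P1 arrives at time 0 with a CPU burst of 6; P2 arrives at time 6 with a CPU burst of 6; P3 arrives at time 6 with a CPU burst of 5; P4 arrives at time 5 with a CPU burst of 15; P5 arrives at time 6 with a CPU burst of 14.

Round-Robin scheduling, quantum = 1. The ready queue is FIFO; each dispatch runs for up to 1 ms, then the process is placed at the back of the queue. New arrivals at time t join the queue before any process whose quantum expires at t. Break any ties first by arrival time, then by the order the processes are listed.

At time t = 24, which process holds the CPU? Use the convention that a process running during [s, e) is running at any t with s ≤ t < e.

P3

Schedule: | P1 0-5 | P4 5-6 | P1 6-7 | P2 7-8 | P3 8-9 | P5 9-10 | P4 10-11 | P2 11-12 | P3 12-13 | P5 13-14 | P4 14-15 | P2 15-16 | P3 16-17 | P5 17-18 | P4 18-19 | P2 19-20 | P3 20-21 | P5 21-22 | P4 22-23 | P2 23-24 | P3 24-25 | P5 25-26 | P4 26-27 | P2 27-28 | P5 28-29 | P4 29-30 | P5 30-31 | P4 31-32 | P5 32-33 | P4 33-34 | P5 34-35 | P4 35-36 | P5 36-37 | P4 37-38 | P5 38-39 | P4 39-40 | P5 40-41 | P4 41-42 | P5 42-43 | P4 43-44 | P5 44-45 | P4 45-46 |
Completion: P1=7  P2=28  P3=25  P4=46  P5=45
Turnaround (C−A): P1=7  P2=22  P3=19  P4=41  P5=39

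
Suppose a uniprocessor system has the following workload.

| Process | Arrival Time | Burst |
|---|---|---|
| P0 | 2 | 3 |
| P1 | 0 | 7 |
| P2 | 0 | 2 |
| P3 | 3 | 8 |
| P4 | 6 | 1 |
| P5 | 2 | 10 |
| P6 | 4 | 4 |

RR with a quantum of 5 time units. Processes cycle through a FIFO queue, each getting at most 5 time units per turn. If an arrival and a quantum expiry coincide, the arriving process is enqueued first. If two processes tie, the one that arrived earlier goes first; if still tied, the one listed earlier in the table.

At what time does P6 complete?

24

Schedule: | P1 0-5 | P2 5-7 | P0 7-10 | P5 10-15 | P3 15-20 | P6 20-24 | P1 24-26 | P4 26-27 | P5 27-32 | P3 32-35 |
Completion: P0=10  P1=26  P2=7  P3=35  P4=27  P5=32  P6=24
Turnaround (C−A): P0=8  P1=26  P2=7  P3=32  P4=21  P5=30  P6=20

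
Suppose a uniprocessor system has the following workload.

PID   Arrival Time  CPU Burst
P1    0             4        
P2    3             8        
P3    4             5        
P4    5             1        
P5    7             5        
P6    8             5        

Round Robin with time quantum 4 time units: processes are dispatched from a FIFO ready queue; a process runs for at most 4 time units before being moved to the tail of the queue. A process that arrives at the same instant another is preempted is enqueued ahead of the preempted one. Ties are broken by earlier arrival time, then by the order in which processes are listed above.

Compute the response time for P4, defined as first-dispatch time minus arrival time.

7

Schedule: | P1 0-4 | P2 4-8 | P3 8-12 | P4 12-13 | P5 13-17 | P6 17-21 | P2 21-25 | P3 25-26 | P5 26-27 | P6 27-28 |
Completion: P1=4  P2=25  P3=26  P4=13  P5=27  P6=28
Response(P4) = first start − arrival = 12 − 5 = 7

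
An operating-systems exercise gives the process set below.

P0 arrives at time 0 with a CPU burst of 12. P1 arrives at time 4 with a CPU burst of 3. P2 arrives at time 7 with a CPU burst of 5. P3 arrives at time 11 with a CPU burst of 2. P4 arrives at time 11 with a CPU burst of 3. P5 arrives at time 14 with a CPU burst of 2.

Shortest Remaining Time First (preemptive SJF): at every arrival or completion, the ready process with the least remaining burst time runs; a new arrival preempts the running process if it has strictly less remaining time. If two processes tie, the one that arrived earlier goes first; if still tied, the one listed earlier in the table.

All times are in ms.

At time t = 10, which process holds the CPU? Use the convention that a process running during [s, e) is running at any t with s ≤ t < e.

P2

Gantt: | P0 0-4 | P1 4-7 | P2 7-12 | P3 12-14 | P5 14-16 | P4 16-19 | P0 19-27 |
Completion: P0=27  P1=7  P2=12  P3=14  P4=19  P5=16
Turnaround (C−A): P0=27  P1=3  P2=5  P3=3  P4=8  P5=2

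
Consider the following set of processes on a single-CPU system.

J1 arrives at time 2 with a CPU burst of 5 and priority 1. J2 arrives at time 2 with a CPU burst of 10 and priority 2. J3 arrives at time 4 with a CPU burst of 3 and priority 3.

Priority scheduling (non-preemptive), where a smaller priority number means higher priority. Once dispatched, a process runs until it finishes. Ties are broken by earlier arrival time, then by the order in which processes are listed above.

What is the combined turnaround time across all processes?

Gantt: | idle 0-2 | J1 2-7 | J2 7-17 | J3 17-20 |
Completion: J1=7  J2=17  J3=20
Turnaround (C−A): J1=5  J2=15  J3=16
Turnaround = completion − arrival: J1=5, J2=15, J3=16
Total turnaround = 5 + 15 + 16 = 36

36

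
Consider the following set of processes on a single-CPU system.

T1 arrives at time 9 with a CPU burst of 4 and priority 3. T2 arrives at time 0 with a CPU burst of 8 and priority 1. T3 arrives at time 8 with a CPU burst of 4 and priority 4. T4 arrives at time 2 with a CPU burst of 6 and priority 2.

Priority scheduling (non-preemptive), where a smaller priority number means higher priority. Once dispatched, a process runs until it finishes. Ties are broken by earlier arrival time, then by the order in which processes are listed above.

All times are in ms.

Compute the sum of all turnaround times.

Gantt: | T2 0-8 | T4 8-14 | T1 14-18 | T3 18-22 |
Completion: T1=18  T2=8  T3=22  T4=14
Turnaround (C−A): T1=9  T2=8  T3=14  T4=12
Turnaround = completion − arrival: T1=9, T2=8, T3=14, T4=12
Total turnaround = 9 + 8 + 14 + 12 = 43

43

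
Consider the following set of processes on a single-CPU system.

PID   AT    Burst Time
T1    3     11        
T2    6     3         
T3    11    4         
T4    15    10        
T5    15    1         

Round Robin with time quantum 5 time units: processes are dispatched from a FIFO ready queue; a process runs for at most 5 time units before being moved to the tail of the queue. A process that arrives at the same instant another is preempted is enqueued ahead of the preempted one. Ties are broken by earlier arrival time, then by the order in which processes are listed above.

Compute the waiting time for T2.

Schedule: | idle 0-3 | T1 3-8 | T2 8-11 | T1 11-16 | T3 16-20 | T4 20-25 | T5 25-26 | T1 26-27 | T4 27-32 |
Completion: T1=27  T2=11  T3=20  T4=32  T5=26
Turnaround (C−A): T1=24  T2=5  T3=9  T4=17  T5=11
Waiting(T2) = turnaround − burst = 5 − 3 = 2

2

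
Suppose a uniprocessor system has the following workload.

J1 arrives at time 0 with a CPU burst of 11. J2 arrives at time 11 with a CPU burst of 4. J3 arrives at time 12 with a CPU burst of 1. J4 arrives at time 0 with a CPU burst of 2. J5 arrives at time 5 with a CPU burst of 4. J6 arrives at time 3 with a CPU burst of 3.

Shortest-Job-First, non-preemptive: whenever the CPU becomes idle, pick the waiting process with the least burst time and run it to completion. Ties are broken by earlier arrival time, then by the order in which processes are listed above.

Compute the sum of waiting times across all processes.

36

Timeline: | J4 0-2 | J1 2-13 | J3 13-14 | J6 14-17 | J5 17-21 | J2 21-25 |
Completion: J1=13  J2=25  J3=14  J4=2  J5=21  J6=17
Turnaround (C−A): J1=13  J2=14  J3=2  J4=2  J5=16  J6=14
Waiting = turnaround − burst: J1=2, J2=10, J3=1, J4=0, J5=12, J6=11
Total waiting = 2 + 10 + 1 + 0 + 12 + 11 = 36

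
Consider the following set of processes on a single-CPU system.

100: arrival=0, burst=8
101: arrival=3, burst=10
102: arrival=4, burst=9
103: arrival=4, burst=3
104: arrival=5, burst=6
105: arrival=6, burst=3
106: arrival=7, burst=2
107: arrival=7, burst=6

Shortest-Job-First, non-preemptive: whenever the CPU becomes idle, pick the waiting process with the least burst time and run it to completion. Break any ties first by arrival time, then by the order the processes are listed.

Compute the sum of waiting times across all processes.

Timeline: | 100 0-8 | 106 8-10 | 103 10-13 | 105 13-16 | 104 16-22 | 107 22-28 | 102 28-37 | 101 37-47 |
Completion: 100=8  101=47  102=37  103=13  104=22  105=16  106=10  107=28
Turnaround (C−A): 100=8  101=44  102=33  103=9  104=17  105=10  106=3  107=21
Waiting = turnaround − burst: 100=0, 101=34, 102=24, 103=6, 104=11, 105=7, 106=1, 107=15
Total waiting = 0 + 34 + 24 + 6 + 11 + 7 + 1 + 15 = 98

98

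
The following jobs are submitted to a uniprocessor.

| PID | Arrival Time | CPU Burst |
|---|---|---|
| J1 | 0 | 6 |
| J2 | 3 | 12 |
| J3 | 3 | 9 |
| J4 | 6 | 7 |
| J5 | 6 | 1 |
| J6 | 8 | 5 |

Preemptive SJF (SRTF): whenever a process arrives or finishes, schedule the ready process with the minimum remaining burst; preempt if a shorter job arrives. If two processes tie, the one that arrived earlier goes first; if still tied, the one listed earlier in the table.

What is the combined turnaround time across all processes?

87

Schedule: | J1 0-6 | J5 6-7 | J4 7-8 | J6 8-13 | J4 13-19 | J3 19-28 | J2 28-40 |
Completion: J1=6  J2=40  J3=28  J4=19  J5=7  J6=13
Turnaround (C−A): J1=6  J2=37  J3=25  J4=13  J5=1  J6=5
Turnaround = completion − arrival: J1=6, J2=37, J3=25, J4=13, J5=1, J6=5
Total turnaround = 6 + 37 + 25 + 13 + 1 + 5 = 87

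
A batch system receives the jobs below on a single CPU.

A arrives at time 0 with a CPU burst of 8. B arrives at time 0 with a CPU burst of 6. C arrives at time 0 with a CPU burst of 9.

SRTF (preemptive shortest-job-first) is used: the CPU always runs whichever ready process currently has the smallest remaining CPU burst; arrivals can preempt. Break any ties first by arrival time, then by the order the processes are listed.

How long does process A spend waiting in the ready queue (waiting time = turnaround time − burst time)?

6

Gantt: | B 0-6 | A 6-14 | C 14-23 |
Completion: A=14  B=6  C=23
Waiting(A) = turnaround − burst = 14 − 8 = 6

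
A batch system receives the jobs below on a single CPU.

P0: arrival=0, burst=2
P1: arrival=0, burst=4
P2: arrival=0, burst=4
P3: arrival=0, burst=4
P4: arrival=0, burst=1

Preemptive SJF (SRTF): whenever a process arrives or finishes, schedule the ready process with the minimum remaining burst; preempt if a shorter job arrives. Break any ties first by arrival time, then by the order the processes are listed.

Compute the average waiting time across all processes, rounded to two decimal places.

4.40

Timeline: | P4 0-1 | P0 1-3 | P1 3-7 | P2 7-11 | P3 11-15 |
Completion: P0=3  P1=7  P2=11  P3=15  P4=1
Turnaround (C−A): P0=3  P1=7  P2=11  P3=15  P4=1
Waiting times: P0=1, P1=3, P2=7, P3=11, P4=0
Average waiting = (1+3+7+11+0) / 5 = 22/5 = 4.40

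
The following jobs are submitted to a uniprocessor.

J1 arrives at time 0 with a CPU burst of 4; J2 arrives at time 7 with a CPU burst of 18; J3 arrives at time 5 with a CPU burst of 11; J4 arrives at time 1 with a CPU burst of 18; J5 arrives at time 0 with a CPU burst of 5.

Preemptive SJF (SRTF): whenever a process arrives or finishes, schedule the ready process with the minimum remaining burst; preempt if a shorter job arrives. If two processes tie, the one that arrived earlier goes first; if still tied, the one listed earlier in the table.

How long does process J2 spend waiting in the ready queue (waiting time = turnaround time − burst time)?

Schedule: | J1 0-4 | J5 4-9 | J3 9-20 | J4 20-38 | J2 38-56 |
Completion: J1=4  J2=56  J3=20  J4=38  J5=9
Waiting(J2) = turnaround − burst = 49 − 18 = 31

31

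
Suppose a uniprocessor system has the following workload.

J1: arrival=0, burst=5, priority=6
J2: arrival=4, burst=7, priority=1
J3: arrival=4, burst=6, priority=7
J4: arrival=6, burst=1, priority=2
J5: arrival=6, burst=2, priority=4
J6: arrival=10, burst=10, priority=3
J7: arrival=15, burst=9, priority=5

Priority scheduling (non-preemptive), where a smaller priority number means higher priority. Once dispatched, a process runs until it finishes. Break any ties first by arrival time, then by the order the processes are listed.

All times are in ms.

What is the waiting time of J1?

0

Timeline: | J1 0-5 | J2 5-12 | J4 12-13 | J6 13-23 | J5 23-25 | J7 25-34 | J3 34-40 |
Completion: J1=5  J2=12  J3=40  J4=13  J5=25  J6=23  J7=34
Waiting(J1) = turnaround − burst = 5 − 5 = 0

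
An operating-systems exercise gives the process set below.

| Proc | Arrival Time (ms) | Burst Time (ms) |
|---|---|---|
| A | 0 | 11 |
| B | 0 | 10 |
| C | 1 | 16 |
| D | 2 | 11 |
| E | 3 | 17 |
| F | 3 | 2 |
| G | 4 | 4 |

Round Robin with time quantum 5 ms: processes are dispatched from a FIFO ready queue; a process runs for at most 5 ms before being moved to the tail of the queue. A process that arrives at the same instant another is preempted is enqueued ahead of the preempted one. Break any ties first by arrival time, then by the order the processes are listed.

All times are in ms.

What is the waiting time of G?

Timeline: | A 0-5 | B 5-10 | C 10-15 | D 15-20 | E 20-25 | F 25-27 | G 27-31 | A 31-36 | B 36-41 | C 41-46 | D 46-51 | E 51-56 | A 56-57 | C 57-62 | D 62-63 | E 63-68 | C 68-69 | E 69-71 |
Completion: A=57  B=41  C=69  D=63  E=71  F=27  G=31
Waiting(G) = turnaround − burst = 27 − 4 = 23

23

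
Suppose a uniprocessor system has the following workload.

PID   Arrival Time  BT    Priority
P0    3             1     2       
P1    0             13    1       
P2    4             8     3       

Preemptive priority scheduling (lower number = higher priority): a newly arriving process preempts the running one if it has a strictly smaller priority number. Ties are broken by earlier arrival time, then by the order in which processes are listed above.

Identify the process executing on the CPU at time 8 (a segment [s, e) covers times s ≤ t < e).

P1

Gantt: | P1 0-13 | P0 13-14 | P2 14-22 |
Completion: P0=14  P1=13  P2=22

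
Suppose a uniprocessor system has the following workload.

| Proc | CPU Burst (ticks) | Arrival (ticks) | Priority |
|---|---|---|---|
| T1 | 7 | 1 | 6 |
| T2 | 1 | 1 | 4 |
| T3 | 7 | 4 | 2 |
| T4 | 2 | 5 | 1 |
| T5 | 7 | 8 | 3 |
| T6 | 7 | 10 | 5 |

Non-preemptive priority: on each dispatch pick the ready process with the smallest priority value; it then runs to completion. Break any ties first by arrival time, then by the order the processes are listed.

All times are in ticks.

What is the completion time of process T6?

32

Schedule: | idle 0-1 | T2 1-2 | T1 2-9 | T4 9-11 | T3 11-18 | T5 18-25 | T6 25-32 |
Completion: T1=9  T2=2  T3=18  T4=11  T5=25  T6=32
Turnaround (C−A): T1=8  T2=1  T3=14  T4=6  T5=17  T6=22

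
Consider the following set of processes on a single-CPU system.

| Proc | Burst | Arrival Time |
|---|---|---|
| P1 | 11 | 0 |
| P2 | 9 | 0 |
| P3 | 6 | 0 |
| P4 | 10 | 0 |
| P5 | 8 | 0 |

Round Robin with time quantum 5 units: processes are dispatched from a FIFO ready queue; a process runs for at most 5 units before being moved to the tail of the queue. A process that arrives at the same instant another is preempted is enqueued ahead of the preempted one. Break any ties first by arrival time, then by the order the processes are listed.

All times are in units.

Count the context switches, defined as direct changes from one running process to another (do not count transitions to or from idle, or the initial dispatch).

10

Timeline: | P1 0-5 | P2 5-10 | P3 10-15 | P4 15-20 | P5 20-25 | P1 25-30 | P2 30-34 | P3 34-35 | P4 35-40 | P5 40-43 | P1 43-44 |
Completion: P1=44  P2=34  P3=35  P4=40  P5=43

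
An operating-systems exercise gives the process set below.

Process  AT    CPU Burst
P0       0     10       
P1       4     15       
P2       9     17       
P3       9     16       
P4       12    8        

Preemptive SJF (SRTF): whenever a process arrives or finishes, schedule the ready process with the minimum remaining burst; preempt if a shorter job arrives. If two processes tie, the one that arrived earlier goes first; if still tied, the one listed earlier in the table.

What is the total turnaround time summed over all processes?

144

Gantt: | P0 0-10 | P1 10-12 | P4 12-20 | P1 20-33 | P3 33-49 | P2 49-66 |
Completion: P0=10  P1=33  P2=66  P3=49  P4=20
Turnaround (C−A): P0=10  P1=29  P2=57  P3=40  P4=8
Turnaround = completion − arrival: P0=10, P1=29, P2=57, P3=40, P4=8
Total turnaround = 10 + 29 + 57 + 40 + 8 = 144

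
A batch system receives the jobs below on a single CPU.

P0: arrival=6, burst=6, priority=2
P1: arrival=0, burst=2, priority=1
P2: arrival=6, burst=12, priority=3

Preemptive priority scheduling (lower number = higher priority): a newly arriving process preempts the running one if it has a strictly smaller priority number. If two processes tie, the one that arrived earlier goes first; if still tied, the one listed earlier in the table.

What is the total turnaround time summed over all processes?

Timeline: | P1 0-2 | idle 2-6 | P0 6-12 | P2 12-24 |
Completion: P0=12  P1=2  P2=24
Turnaround = completion − arrival: P0=6, P1=2, P2=18
Total turnaround = 6 + 2 + 18 = 26

26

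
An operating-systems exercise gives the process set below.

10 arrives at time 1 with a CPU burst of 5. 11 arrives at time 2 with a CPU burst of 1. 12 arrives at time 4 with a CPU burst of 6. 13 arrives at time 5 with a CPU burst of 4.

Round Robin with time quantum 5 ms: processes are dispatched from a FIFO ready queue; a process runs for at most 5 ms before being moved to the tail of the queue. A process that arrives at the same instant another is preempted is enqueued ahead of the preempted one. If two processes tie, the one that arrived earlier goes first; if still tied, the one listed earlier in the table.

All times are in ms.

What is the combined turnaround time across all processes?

34

Timeline: | idle 0-1 | 10 1-6 | 11 6-7 | 12 7-12 | 13 12-16 | 12 16-17 |
Completion: 10=6  11=7  12=17  13=16
Turnaround = completion − arrival: 10=5, 11=5, 12=13, 13=11
Total turnaround = 5 + 5 + 13 + 11 = 34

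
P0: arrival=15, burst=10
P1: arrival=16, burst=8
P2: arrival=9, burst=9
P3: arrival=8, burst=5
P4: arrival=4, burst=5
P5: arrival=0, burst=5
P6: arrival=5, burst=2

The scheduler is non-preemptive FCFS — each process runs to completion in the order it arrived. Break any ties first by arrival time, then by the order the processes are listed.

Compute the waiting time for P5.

0

Schedule: | P5 0-5 | P4 5-10 | P6 10-12 | P3 12-17 | P2 17-26 | P0 26-36 | P1 36-44 |
Completion: P0=36  P1=44  P2=26  P3=17  P4=10  P5=5  P6=12
Turnaround (C−A): P0=21  P1=28  P2=17  P3=9  P4=6  P5=5  P6=7
Waiting(P5) = turnaround − burst = 5 − 5 = 0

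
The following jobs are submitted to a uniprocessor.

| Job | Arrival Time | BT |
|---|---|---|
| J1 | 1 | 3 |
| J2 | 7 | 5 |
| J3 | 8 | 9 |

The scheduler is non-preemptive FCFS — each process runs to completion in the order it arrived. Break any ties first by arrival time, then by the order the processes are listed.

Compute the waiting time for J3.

Gantt: | idle 0-1 | J1 1-4 | idle 4-7 | J2 7-12 | J3 12-21 |
Completion: J1=4  J2=12  J3=21
Turnaround (C−A): J1=3  J2=5  J3=13
Waiting(J3) = turnaround − burst = 13 − 9 = 4

4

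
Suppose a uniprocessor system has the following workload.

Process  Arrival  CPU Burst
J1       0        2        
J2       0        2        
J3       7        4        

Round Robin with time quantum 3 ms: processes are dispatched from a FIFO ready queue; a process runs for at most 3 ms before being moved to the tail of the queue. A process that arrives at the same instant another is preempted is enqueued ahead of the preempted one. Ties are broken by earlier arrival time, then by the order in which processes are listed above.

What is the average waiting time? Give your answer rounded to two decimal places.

0.67

Timeline: | J1 0-2 | J2 2-4 | idle 4-7 | J3 7-11 |
Completion: J1=2  J2=4  J3=11
Turnaround (C−A): J1=2  J2=4  J3=4
Waiting times: J1=0, J2=2, J3=0
Average waiting = (0+2+0) / 3 = 2/3 = 0.67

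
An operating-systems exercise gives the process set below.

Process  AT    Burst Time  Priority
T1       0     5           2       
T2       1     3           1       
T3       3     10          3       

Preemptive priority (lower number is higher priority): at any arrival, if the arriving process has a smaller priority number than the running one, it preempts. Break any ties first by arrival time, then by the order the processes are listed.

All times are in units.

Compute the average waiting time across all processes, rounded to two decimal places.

2.67

Schedule: | T1 0-1 | T2 1-4 | T1 4-8 | T3 8-18 |
Completion: T1=8  T2=4  T3=18
Turnaround (C−A): T1=8  T2=3  T3=15
Waiting times: T1=3, T2=0, T3=5
Average waiting = (3+0+5) / 3 = 8/3 = 2.67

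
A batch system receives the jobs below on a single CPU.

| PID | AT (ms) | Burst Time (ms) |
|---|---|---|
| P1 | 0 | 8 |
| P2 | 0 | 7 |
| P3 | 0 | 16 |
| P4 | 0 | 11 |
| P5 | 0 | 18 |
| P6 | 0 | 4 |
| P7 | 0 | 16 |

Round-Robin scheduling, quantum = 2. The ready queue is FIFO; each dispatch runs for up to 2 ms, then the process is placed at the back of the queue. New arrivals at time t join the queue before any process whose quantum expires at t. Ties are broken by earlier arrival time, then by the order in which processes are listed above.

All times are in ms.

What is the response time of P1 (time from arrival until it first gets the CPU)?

0

Gantt: | P1 0-2 | P2 2-4 | P3 4-6 | P4 6-8 | P5 8-10 | P6 10-12 | P7 12-14 | P1 14-16 | P2 16-18 | P3 18-20 | P4 20-22 | P5 22-24 | P6 24-26 | P7 26-28 | P1 28-30 | P2 30-32 | P3 32-34 | P4 34-36 | P5 36-38 | P7 38-40 | P1 40-42 | P2 42-43 | P3 43-45 | P4 45-47 | P5 47-49 | P7 49-51 | P3 51-53 | P4 53-55 | P5 55-57 | P7 57-59 | P3 59-61 | P4 61-62 | P5 62-64 | P7 64-66 | P3 66-68 | P5 68-70 | P7 70-72 | P3 72-74 | P5 74-76 | P7 76-78 | P5 78-80 |
Completion: P1=42  P2=43  P3=74  P4=62  P5=80  P6=26  P7=78
Response(P1) = first start − arrival = 0 − 0 = 0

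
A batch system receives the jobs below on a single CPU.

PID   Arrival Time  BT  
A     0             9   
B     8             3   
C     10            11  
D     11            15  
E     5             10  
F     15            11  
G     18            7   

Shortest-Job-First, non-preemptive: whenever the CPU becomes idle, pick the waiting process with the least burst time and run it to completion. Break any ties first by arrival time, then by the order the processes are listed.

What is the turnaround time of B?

Gantt: | A 0-9 | B 9-12 | E 12-22 | G 22-29 | C 29-40 | F 40-51 | D 51-66 |
Completion: A=9  B=12  C=40  D=66  E=22  F=51  G=29
Turnaround (C−A): A=9  B=4  C=30  D=55  E=17  F=36  G=11
Turnaround(B) = completion − arrival = 12 − 8 = 4

4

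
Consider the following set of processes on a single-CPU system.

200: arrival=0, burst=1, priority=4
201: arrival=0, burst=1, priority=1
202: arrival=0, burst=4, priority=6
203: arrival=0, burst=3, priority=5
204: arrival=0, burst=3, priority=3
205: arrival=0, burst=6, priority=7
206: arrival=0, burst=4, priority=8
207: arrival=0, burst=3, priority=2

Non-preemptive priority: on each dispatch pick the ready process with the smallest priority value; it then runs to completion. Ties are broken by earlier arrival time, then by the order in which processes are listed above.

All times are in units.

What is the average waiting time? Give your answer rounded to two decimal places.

Gantt: | 201 0-1 | 207 1-4 | 204 4-7 | 200 7-8 | 203 8-11 | 202 11-15 | 205 15-21 | 206 21-25 |
Completion: 200=8  201=1  202=15  203=11  204=7  205=21  206=25  207=4
Turnaround (C−A): 200=8  201=1  202=15  203=11  204=7  205=21  206=25  207=4
Waiting times: 200=7, 201=0, 202=11, 203=8, 204=4, 205=15, 206=21, 207=1
Average waiting = (7+0+11+8+4+15+21+1) / 8 = 67/8 = 8.38

8.38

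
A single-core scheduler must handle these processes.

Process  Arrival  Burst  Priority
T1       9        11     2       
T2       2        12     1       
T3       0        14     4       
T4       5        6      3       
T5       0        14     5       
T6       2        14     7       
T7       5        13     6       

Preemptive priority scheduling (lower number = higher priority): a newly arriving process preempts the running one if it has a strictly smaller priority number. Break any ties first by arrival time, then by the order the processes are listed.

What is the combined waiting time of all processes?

Schedule: | T3 0-2 | T2 2-14 | T1 14-25 | T4 25-31 | T3 31-43 | T5 43-57 | T7 57-70 | T6 70-84 |
Completion: T1=25  T2=14  T3=43  T4=31  T5=57  T6=84  T7=70
Turnaround (C−A): T1=16  T2=12  T3=43  T4=26  T5=57  T6=82  T7=65
Waiting = turnaround − burst: T1=5, T2=0, T3=29, T4=20, T5=43, T6=68, T7=52
Total waiting = 5 + 0 + 29 + 20 + 43 + 68 + 52 = 217

217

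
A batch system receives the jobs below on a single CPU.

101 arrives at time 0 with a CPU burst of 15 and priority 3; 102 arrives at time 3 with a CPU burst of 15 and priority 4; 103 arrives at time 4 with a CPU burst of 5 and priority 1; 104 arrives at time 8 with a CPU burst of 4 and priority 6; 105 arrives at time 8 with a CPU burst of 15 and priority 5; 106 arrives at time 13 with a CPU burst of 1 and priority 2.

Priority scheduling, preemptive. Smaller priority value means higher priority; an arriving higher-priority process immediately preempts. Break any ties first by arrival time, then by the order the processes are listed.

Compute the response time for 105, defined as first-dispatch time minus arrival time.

Schedule: | 101 0-4 | 103 4-9 | 101 9-13 | 106 13-14 | 101 14-21 | 102 21-36 | 105 36-51 | 104 51-55 |
Completion: 101=21  102=36  103=9  104=55  105=51  106=14
Turnaround (C−A): 101=21  102=33  103=5  104=47  105=43  106=1
Response(105) = first start − arrival = 36 − 8 = 28

28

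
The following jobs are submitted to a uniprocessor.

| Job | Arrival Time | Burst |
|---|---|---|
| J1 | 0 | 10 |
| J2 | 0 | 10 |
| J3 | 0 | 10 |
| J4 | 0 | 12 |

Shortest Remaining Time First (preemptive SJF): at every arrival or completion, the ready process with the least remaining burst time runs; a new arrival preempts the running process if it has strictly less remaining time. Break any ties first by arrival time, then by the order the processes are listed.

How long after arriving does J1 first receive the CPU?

0

Schedule: | J1 0-10 | J2 10-20 | J3 20-30 | J4 30-42 |
Completion: J1=10  J2=20  J3=30  J4=42
Response(J1) = first start − arrival = 0 − 0 = 0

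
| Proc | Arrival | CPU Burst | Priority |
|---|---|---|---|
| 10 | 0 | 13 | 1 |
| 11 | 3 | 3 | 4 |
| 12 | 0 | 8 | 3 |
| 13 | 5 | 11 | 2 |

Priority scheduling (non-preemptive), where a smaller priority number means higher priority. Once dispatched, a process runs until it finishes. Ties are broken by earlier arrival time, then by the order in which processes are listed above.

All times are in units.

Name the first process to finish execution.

10

Gantt: | 10 0-13 | 13 13-24 | 12 24-32 | 11 32-35 |
Completion: 10=13  11=35  12=32  13=24
Turnaround (C−A): 10=13  11=32  12=32  13=19
Finish order: 10 → 13 → 12 → 11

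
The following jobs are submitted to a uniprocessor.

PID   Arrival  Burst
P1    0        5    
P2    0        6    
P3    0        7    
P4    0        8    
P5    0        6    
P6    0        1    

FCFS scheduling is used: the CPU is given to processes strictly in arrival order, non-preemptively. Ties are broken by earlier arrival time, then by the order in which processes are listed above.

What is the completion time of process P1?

Schedule: | P1 0-5 | P2 5-11 | P3 11-18 | P4 18-26 | P5 26-32 | P6 32-33 |
Completion: P1=5  P2=11  P3=18  P4=26  P5=32  P6=33
Turnaround (C−A): P1=5  P2=11  P3=18  P4=26  P5=32  P6=33

5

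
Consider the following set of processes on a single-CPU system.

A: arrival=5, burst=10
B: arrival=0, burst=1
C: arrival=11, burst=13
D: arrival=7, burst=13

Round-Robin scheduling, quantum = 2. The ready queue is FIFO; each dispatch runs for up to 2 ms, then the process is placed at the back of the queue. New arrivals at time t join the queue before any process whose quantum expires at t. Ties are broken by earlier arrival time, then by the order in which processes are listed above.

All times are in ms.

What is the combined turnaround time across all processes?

86

Gantt: | B 0-1 | idle 1-5 | A 5-7 | D 7-9 | A 9-11 | D 11-13 | C 13-15 | A 15-17 | D 17-19 | C 19-21 | A 21-23 | D 23-25 | C 25-27 | A 27-29 | D 29-31 | C 31-33 | D 33-35 | C 35-37 | D 37-38 | C 38-41 |
Completion: A=29  B=1  C=41  D=38
Turnaround = completion − arrival: A=24, B=1, C=30, D=31
Total turnaround = 24 + 1 + 30 + 31 = 86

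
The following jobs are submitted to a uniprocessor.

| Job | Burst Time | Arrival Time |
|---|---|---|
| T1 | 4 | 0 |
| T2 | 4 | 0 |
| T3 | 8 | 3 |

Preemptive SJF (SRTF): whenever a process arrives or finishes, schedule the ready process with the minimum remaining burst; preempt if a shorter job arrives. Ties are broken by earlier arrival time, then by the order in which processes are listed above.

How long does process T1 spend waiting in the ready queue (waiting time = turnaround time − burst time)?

Timeline: | T1 0-4 | T2 4-8 | T3 8-16 |
Completion: T1=4  T2=8  T3=16
Turnaround (C−A): T1=4  T2=8  T3=13
Waiting(T1) = turnaround − burst = 4 − 4 = 0

0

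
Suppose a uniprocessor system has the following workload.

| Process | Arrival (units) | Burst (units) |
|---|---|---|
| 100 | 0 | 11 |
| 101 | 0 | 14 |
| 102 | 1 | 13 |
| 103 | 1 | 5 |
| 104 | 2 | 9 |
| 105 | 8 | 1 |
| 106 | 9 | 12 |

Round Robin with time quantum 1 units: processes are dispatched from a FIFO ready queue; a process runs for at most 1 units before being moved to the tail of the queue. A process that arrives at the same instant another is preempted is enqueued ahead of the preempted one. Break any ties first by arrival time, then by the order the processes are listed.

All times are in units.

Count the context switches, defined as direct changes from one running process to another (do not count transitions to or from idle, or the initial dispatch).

64

Schedule: | 100 0-1 | 101 1-2 | 102 2-3 | 103 3-4 | 100 4-5 | 104 5-6 | 101 6-7 | 102 7-8 | 103 8-9 | 100 9-10 | 104 10-11 | 101 11-12 | 105 12-13 | 102 13-14 | 106 14-15 | 103 15-16 | 100 16-17 | 104 17-18 | 101 18-19 | 102 19-20 | 106 20-21 | 103 21-22 | 100 22-23 | 104 23-24 | 101 24-25 | 102 25-26 | 106 26-27 | 103 27-28 | 100 28-29 | 104 29-30 | 101 30-31 | 102 31-32 | 106 32-33 | 100 33-34 | 104 34-35 | 101 35-36 | 102 36-37 | 106 37-38 | 100 38-39 | 104 39-40 | 101 40-41 | 102 41-42 | 106 42-43 | 100 43-44 | 104 44-45 | 101 45-46 | 102 46-47 | 106 47-48 | 100 48-49 | 104 49-50 | 101 50-51 | 102 51-52 | 106 52-53 | 100 53-54 | 101 54-55 | 102 55-56 | 106 56-57 | 101 57-58 | 102 58-59 | 106 59-60 | 101 60-61 | 102 61-62 | 106 62-63 | 101 63-64 | 106 64-65 |
Completion: 100=54  101=64  102=62  103=28  104=50  105=13  106=65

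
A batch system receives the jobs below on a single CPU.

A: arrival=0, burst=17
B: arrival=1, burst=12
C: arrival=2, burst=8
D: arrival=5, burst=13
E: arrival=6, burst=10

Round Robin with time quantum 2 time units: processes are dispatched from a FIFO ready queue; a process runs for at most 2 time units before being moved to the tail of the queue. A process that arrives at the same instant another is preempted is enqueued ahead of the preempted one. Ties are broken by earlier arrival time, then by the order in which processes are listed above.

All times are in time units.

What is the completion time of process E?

52

Timeline: | A 0-2 | B 2-4 | C 4-6 | A 6-8 | B 8-10 | D 10-12 | E 12-14 | C 14-16 | A 16-18 | B 18-20 | D 20-22 | E 22-24 | C 24-26 | A 26-28 | B 28-30 | D 30-32 | E 32-34 | C 34-36 | A 36-38 | B 38-40 | D 40-42 | E 42-44 | A 44-46 | B 46-48 | D 48-50 | E 50-52 | A 52-54 | D 54-56 | A 56-58 | D 58-59 | A 59-60 |
Completion: A=60  B=48  C=36  D=59  E=52
Turnaround (C−A): A=60  B=47  C=34  D=54  E=46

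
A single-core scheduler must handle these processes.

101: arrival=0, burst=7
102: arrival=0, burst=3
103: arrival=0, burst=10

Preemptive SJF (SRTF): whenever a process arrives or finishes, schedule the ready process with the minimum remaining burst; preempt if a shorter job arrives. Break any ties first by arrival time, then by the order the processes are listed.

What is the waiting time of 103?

10

Schedule: | 102 0-3 | 101 3-10 | 103 10-20 |
Completion: 101=10  102=3  103=20
Turnaround (C−A): 101=10  102=3  103=20
Waiting(103) = turnaround − burst = 20 − 10 = 10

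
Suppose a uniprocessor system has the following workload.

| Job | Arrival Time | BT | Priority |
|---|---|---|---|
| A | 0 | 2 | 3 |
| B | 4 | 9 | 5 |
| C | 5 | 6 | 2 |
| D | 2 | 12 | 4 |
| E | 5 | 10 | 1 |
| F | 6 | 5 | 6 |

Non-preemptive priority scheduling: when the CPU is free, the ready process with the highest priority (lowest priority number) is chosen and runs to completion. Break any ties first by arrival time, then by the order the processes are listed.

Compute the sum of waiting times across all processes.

87

Timeline: | A 0-2 | D 2-14 | E 14-24 | C 24-30 | B 30-39 | F 39-44 |
Completion: A=2  B=39  C=30  D=14  E=24  F=44
Turnaround (C−A): A=2  B=35  C=25  D=12  E=19  F=38
Waiting = turnaround − burst: A=0, B=26, C=19, D=0, E=9, F=33
Total waiting = 0 + 26 + 19 + 0 + 9 + 33 = 87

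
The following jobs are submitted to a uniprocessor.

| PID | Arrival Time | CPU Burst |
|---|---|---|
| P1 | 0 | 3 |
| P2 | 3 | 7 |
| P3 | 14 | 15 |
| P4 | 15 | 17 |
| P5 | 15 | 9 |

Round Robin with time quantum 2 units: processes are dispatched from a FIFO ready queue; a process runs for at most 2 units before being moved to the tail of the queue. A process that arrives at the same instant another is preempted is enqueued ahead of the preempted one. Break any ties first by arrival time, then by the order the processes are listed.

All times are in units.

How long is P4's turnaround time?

40

Timeline: | P1 0-3 | P2 3-10 | idle 10-14 | P3 14-16 | P4 16-18 | P5 18-20 | P3 20-22 | P4 22-24 | P5 24-26 | P3 26-28 | P4 28-30 | P5 30-32 | P3 32-34 | P4 34-36 | P5 36-38 | P3 38-40 | P4 40-42 | P5 42-43 | P3 43-45 | P4 45-47 | P3 47-49 | P4 49-51 | P3 51-52 | P4 52-55 |
Completion: P1=3  P2=10  P3=52  P4=55  P5=43
Turnaround(P4) = completion − arrival = 55 − 15 = 40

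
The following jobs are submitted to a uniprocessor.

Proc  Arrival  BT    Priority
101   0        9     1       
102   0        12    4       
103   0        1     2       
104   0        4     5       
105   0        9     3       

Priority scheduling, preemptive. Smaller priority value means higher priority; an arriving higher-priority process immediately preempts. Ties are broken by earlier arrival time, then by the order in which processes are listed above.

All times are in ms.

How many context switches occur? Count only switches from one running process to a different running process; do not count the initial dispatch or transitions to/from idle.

Timeline: | 101 0-9 | 103 9-10 | 105 10-19 | 102 19-31 | 104 31-35 |
Completion: 101=9  102=31  103=10  104=35  105=19

4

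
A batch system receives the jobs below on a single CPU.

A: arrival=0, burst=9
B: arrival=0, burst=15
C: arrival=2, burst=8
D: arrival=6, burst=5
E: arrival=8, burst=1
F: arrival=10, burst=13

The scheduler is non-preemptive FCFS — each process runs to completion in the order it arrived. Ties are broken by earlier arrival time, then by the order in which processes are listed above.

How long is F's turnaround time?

41

Gantt: | A 0-9 | B 9-24 | C 24-32 | D 32-37 | E 37-38 | F 38-51 |
Completion: A=9  B=24  C=32  D=37  E=38  F=51
Turnaround (C−A): A=9  B=24  C=30  D=31  E=30  F=41
Turnaround(F) = completion − arrival = 51 − 10 = 41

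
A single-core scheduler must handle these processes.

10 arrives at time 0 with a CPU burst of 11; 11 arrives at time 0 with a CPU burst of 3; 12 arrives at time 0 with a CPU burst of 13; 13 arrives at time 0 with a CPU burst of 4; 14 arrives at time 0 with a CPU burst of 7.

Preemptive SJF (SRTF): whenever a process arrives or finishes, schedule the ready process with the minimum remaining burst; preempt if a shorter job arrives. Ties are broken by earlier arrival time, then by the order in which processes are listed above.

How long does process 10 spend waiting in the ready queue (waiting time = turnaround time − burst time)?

Gantt: | 11 0-3 | 13 3-7 | 14 7-14 | 10 14-25 | 12 25-38 |
Completion: 10=25  11=3  12=38  13=7  14=14
Turnaround (C−A): 10=25  11=3  12=38  13=7  14=14
Waiting(10) = turnaround − burst = 25 − 11 = 14

14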